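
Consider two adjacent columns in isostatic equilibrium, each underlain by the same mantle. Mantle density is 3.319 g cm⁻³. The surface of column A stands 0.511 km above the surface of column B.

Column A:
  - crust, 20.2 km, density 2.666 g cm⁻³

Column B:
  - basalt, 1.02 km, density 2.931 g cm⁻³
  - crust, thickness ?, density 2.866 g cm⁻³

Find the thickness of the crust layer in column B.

24.5 km

Take the compensation level at the base of the deeper column (depth z_c below the surface of column A) and equate Σ ρ_i t_i down to z_c; mantle fills any gap and the z_c terms cancel.
Column A: 20.2×2.666 + (z_c − 20.2)×3.319
Column B: 0.511×0 + 1.02×2.931 + x×2.866 + (z_c − 0.511 − 1.02 − x)×3.319
The z_c×3.319 term appears on both sides and cancels. Collect the known terms of each column as K = Σ(ρt)_known − 3.319 × (depth of known layers): K_A = 53.8532 − 3.319×20.2 = −13.1906; K_B = 2.98962 − 3.319×(0.511 + 1.02) = −2.091769.
Balance: K_A = K_B − x×(3.319 − 2.866), so x = (K_B − K_A)/(3.319 − 2.866) = 11.0988/0.453 = 24.5 km.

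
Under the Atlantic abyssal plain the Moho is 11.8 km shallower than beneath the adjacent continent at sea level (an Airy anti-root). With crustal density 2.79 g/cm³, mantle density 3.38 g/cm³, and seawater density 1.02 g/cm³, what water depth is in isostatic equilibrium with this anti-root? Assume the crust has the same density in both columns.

3.93 km

Replacing a thickness d of crust by seawater at the top must be balanced by replacing crust with mantle at the base: d (ρ_c − ρ_w) = a (ρ_m − ρ_c).
d = a (ρ_m − ρ_c)/(ρ_c − ρ_w) = 11.8 km × 0.59/1.77 = 3.93 km.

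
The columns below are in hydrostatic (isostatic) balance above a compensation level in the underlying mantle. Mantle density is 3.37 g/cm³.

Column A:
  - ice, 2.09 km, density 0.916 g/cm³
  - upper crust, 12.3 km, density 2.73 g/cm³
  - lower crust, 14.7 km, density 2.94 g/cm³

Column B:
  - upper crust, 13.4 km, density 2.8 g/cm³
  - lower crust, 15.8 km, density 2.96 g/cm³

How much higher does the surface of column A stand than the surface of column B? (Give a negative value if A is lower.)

For any compensation level in the mantle, the mantle terms cancel and isostasy reduces to e = (Σt_A − Σt_B) − (Σ(ρt)_A − Σ(ρt)_B) / ρ_m.
Σt_A = 29.09 km; Σt_B = 29.2 km; Σ(ρt)_A = 78.71144; Σ(ρt)_B = 84.288 (in km·g/cm³).
e = (29.09 − 29.2) − (78.71144 − 84.288) / 3.37 = 1.54 km.

1.54 km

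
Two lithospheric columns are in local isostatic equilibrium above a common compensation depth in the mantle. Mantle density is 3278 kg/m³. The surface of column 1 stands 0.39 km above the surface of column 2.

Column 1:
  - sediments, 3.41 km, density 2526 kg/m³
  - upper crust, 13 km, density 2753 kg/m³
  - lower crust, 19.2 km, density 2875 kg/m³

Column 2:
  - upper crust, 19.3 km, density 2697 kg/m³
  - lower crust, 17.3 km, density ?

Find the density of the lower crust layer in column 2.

Take the compensation level at the base of the deeper column (depth z_c below the surface of column 1) and equate Σ ρ_i t_i down to z_c; mantle fills any gap and the z_c terms cancel.
Column 1: 3.41×2526 + 13×2753 + 19.2×2875 + (z_c − 35.61)×3278
Column 2: 0.39×0 + 19.3×2697 + 17.3×ρ + (z_c − 0.39 − 36.6)×3278
The z_c×3278 term appears on both sides and cancels. Collect the known terms of each column as K = Σ(ρt)_known − 3278 × (depth of known layers): K_1 = 99602.66 − 3278×35.61 = −17126.92; K_2 = 52052.1 − 3278×(0.39 + 36.6) = −69201.12.
Balance: K_1 = K_2 + 17.3×ρ, so ρ = (K_1 − K_2)/17.3 = 52074.2/17.3 = 3010 kg/m³.

3010 kg/m³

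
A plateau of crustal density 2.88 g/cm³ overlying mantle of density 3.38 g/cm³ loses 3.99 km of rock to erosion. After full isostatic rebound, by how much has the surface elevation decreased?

Rebound u = e ρ_c/ρ_m = 3.99 km × 2.88/3.38 = 3.4 km.
Net surface drop = e − u = 3.99 km − 3.4 km = e (ρ_m − ρ_c)/ρ_m = 0.59 km.

0.59 km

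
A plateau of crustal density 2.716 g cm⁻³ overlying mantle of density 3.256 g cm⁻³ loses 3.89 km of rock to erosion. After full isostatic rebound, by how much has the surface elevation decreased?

Rebound u = e ρ_c/ρ_m = 3.89 km × 2.716/3.256 = 3.245 km.
Net surface drop = e − u = 3.89 km − 3.245 km = e (ρ_m − ρ_c)/ρ_m = 0.645 km.

0.645 km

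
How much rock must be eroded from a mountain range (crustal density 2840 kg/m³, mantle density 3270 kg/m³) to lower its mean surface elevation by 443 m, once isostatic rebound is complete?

3370 m

Net drop Δ = e − u = e − e ρ_c/ρ_m = e (ρ_m − ρ_c)/ρ_m.
e = Δ ρ_m/(ρ_m − ρ_c) = 443 m × 3270/430 = 3370 m.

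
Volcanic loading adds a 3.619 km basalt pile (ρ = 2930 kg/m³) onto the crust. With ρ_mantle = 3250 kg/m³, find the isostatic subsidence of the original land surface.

Subaerial loading: s = t ρ_load / ρ_m.
s = 3.619 km × 2930/3250 = 3.26 km.

3.26 km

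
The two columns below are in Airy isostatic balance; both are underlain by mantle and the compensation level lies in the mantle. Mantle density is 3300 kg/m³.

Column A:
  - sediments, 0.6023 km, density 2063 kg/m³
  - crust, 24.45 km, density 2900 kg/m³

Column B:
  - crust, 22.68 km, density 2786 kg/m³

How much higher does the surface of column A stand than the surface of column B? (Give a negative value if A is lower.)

For any compensation level in the mantle, the mantle terms cancel and isostasy reduces to e = (Σt_A − Σt_B) − (Σ(ρt)_A − Σ(ρt)_B) / ρ_m.
Σt_A = 25.0523 km; Σt_B = 22.68 km; Σ(ρt)_A = 72147.5449; Σ(ρt)_B = 63186.48 (in km·kg/m³).
e = (25.0523 − 22.68) − (72147.5449 − 63186.48) / 3300 = −0.343 km.

−0.343 km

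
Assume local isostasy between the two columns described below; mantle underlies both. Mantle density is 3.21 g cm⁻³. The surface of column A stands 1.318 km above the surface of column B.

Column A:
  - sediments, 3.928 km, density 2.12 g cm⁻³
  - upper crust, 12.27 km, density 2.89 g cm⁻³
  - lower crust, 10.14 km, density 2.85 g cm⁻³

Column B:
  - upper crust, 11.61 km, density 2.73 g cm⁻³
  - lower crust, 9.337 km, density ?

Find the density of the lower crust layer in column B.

Take the compensation level at the base of the deeper column (depth z_c below the surface of column A) and equate Σ ρ_i t_i down to z_c; mantle fills any gap and the z_c terms cancel.
Column A: 3.928×2.12 + 12.27×2.89 + 10.14×2.85 + (z_c − 26.338)×3.21
Column B: 1.318×0 + 11.61×2.73 + 9.337×ρ + (z_c − 1.318 − 20.947)×3.21
The z_c×3.21 term appears on both sides and cancels. Collect the known terms of each column as K = Σ(ρt)_known − 3.21 × (depth of known layers): K_A = 72.68666 − 3.21×26.338 = −11.85832; K_B = 31.6953 − 3.21×(1.318 + 20.947) = −39.77535.
Balance: K_A = K_B + 9.337×ρ, so ρ = (K_A − K_B)/9.337 = 27.917/9.337 = 2.99 g cm⁻³.

2.99 g cm⁻³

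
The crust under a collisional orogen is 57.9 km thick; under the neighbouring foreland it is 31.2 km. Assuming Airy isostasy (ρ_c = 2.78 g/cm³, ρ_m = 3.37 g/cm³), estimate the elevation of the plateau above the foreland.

Excess crust Δ = 57.9 km − 31.2 km = 26.7 km, split between elevation h and root r with h + r = Δ.
Airy balance ρ_c h = (ρ_m − ρ_c) r gives r = h ρ_c/(ρ_m − ρ_c), so h (1 + ρ_c/(ρ_m − ρ_c)) = Δ, i.e. h = Δ (ρ_m − ρ_c)/ρ_m.
h = 26.7 km × 0.59/3.37 = 4.67 km.

4.67 km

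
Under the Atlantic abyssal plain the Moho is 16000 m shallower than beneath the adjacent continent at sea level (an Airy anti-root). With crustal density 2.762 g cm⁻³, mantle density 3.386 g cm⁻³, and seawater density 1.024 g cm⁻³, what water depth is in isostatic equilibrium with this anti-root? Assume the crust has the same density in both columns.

Replacing a thickness d of crust by seawater at the top must be balanced by replacing crust with mantle at the base: d (ρ_c − ρ_w) = a (ρ_m − ρ_c).
d = a (ρ_m − ρ_c)/(ρ_c − ρ_w) = 16000 m × 0.624/1.738 = 5740 m.

5740 m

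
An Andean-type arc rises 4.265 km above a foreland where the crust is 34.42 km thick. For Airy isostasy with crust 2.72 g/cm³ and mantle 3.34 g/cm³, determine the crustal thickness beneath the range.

Root depth r = h ρ_c / (ρ_m − ρ_c) = 4.265 km × 2.72 / 0.62 = 18.71 km.
Total thickness = T + h + r = 34.42 km + 4.265 km + 18.71 km = 57.4 km.

57.4 km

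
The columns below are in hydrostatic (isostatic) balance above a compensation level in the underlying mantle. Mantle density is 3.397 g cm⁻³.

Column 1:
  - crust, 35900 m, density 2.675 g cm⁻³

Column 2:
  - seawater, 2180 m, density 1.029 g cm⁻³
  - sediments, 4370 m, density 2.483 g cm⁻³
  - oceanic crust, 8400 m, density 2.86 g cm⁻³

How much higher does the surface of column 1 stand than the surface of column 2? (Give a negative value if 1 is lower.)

For any compensation level in the mantle, the mantle terms cancel and isostasy reduces to e = (Σt_1 − Σt_2) − (Σ(ρt)_1 − Σ(ρt)_2) / ρ_m.
Σt_1 = 35900 m; Σt_2 = 14950 m; Σ(ρt)_1 = 96032.5; Σ(ρt)_2 = 37117.93 (in m·g cm⁻³).
e = (35900 − 14950) − (96032.5 − 37117.93) / 3.397 = 3610 m.

3610 m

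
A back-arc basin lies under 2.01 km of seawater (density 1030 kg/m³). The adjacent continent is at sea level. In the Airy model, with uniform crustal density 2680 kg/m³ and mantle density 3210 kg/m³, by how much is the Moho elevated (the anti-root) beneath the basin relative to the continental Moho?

Balancing pressure at the compensation depth: replacing crust with seawater at the top is compensated by replacing crust with mantle at the base: d (ρ_c − ρ_w) = a (ρ_m − ρ_c).
a = d (ρ_c − ρ_w)/(ρ_m − ρ_c) = 2.01 km × 1650/530 = 6.26 km.

6.26 km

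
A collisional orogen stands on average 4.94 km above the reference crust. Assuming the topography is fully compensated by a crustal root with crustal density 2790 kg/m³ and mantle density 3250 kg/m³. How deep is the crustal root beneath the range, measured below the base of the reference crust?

30 km

Equating mass per unit area of the two columns: the weight of the topography is balanced by the buoyancy of the root, ρ_c h = (ρ_m − ρ_c) r.
r = h · ρ_c / (ρ_m − ρ_c) = 4.94 km × 2790 / (3250 − 2790) = 30 km.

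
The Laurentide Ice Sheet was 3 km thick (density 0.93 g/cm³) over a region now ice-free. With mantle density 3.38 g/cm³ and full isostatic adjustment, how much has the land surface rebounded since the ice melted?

Removing the load lets mantle flow back in; uplift u satisfies ρ_ice t = ρ_m u.
u = t ρ_ice/ρ_m = 3 km × 0.93/3.38 = 0.825 km.

0.825 km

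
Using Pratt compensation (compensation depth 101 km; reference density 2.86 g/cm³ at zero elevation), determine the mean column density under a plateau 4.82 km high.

2.73 g/cm³

Pratt balance: ρ_ref D = ρ (D + h).
ρ = ρ_ref D/(D + h) = 2.86 × 101 km/(101 km + 4.82 km) = 2.73 g/cm³.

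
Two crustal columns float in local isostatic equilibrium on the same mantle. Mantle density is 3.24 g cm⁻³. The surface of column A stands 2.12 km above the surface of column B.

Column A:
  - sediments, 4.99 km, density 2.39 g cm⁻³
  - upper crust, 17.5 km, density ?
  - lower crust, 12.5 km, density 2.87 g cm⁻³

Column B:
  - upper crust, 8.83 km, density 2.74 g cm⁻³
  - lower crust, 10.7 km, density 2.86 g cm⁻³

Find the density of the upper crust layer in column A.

Take the compensation level at the base of the deeper column (depth z_c below the surface of column A) and equate Σ ρ_i t_i down to z_c; mantle fills any gap and the z_c terms cancel.
Column A: 4.99×2.39 + 17.5×ρ + 12.5×2.87 + (z_c − 34.99)×3.24
Column B: 2.12×0 + 8.83×2.74 + 10.7×2.86 + (z_c − 2.12 − 19.53)×3.24
The z_c×3.24 term appears on both sides and cancels. Collect the known terms of each column as K = Σ(ρt)_known − 3.24 × (depth of known layers): K_A = 47.8011 − 3.24×34.99 = −65.5665; K_B = 54.7962 − 3.24×(2.12 + 19.53) = −15.3498.
Balance: K_A + 17.5×ρ = K_B, so ρ = (K_B − K_A)/17.5 = 50.2167/17.5 = 2.87 g cm⁻³.

2.87 g cm⁻³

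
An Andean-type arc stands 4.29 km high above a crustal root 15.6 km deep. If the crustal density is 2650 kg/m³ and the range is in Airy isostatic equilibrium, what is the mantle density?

3380 kg/m³

Airy balance: ρ_c h = (ρ_m − ρ_c) r → ρ_m = ρ_c (1 + h/r).
ρ_m = 2650 × (1 + 4.29 km/15.6 km) = 3380 kg/m³.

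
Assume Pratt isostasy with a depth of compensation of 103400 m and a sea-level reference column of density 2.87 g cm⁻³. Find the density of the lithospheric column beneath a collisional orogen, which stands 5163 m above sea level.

Pratt balance: ρ_ref D = ρ (D + h).
ρ = ρ_ref D/(D + h) = 2.87 × 103400 m/(103400 m + 5163 m) = 2.73 g cm⁻³.

2.73 g cm⁻³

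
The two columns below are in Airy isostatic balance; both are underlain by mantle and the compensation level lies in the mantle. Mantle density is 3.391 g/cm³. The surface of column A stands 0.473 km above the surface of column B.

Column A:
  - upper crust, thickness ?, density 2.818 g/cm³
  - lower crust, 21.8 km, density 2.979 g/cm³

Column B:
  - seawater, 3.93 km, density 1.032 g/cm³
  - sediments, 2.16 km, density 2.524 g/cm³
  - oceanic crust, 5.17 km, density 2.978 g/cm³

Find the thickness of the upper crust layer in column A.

10.3 km

Take the compensation level at the base of the deeper column (depth z_c below the surface of column A) and equate Σ ρ_i t_i down to z_c; mantle fills any gap and the z_c terms cancel.
Column A: x×2.818 + 21.8×2.979 + (z_c − 21.8 − x)×3.391
Column B: 0.473×0 + 3.93×1.032 + 2.16×2.524 + 5.17×2.978 + (z_c − 0.473 − 11.26)×3.391
The z_c×3.391 term appears on both sides and cancels. Collect the known terms of each column as K = Σ(ρt)_known − 3.391 × (depth of known layers): K_A = 64.9422 − 3.391×21.8 = −8.9816; K_B = 24.90386 − 3.391×(0.473 + 11.26) = −14.882743.
Balance: K_A − x×(3.391 − 2.818) = K_B, so x = (K_A − K_B)/(3.391 − 2.818) = 5.90114/0.573 = 10.3 km.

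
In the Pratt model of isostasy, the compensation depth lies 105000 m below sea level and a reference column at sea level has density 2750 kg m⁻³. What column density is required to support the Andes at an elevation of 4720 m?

Pratt balance: ρ_ref D = ρ (D + h).
ρ = ρ_ref D/(D + h) = 2750 × 105000 m/(105000 m + 4720 m) = 2630 kg m⁻³.

2630 kg m⁻³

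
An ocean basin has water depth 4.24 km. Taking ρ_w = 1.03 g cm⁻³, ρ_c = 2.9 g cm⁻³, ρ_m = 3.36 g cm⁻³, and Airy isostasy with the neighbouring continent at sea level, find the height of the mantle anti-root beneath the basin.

Balancing pressure at the compensation depth: replacing crust with seawater at the top is compensated by replacing crust with mantle at the base: d (ρ_c − ρ_w) = a (ρ_m − ρ_c).
a = d (ρ_c − ρ_w)/(ρ_m − ρ_c) = 4.24 km × 1.87/0.46 = 17.2 km.

17.2 km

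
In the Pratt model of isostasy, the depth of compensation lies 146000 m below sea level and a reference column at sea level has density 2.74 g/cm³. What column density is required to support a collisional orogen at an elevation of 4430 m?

Pratt balance: ρ_ref D = ρ (D + h).
ρ = ρ_ref D/(D + h) = 2.74 × 146000 m/(146000 m + 4430 m) = 2.66 g/cm³.

2.66 g/cm³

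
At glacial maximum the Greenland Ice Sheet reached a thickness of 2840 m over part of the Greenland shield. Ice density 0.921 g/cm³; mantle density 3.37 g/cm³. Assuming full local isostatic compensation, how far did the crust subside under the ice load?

For local isostatic compensation: the ice load ρ_ice t is balanced by mantle displaced below, ρ_m s.
s = t ρ_ice / ρ_m = 2840 m × 0.921/3.37 = 776 m.

776 m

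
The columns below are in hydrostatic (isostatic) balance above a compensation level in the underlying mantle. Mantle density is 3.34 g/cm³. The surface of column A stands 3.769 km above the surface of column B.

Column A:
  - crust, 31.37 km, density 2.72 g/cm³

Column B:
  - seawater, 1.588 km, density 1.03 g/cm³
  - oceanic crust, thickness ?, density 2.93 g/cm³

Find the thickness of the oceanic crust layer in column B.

Take the compensation level at the base of the deeper column (depth z_c below the surface of column A) and equate Σ ρ_i t_i down to z_c; mantle fills any gap and the z_c terms cancel.
Column A: 31.37×2.72 + (z_c − 31.37)×3.34
Column B: 3.769×0 + 1.588×1.03 + x×2.93 + (z_c − 3.769 − 1.588 − x)×3.34
The z_c×3.34 term appears on both sides and cancels. Collect the known terms of each column as K = Σ(ρt)_known − 3.34 × (depth of known layers): K_A = 85.3264 − 3.34×31.37 = −19.4494; K_B = 1.63564 − 3.34×(3.769 + 1.588) = −16.25674.
Balance: K_A = K_B − x×(3.34 − 2.93), so x = (K_B − K_A)/(3.34 − 2.93) = 3.19266/0.41 = 7.79 km.

7.79 km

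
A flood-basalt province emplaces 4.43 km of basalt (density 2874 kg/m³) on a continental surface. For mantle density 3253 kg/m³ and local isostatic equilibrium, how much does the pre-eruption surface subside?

3.91 km

Subaerial loading: s = t ρ_load / ρ_m.
s = 4.43 km × 2874/3253 = 3.91 km.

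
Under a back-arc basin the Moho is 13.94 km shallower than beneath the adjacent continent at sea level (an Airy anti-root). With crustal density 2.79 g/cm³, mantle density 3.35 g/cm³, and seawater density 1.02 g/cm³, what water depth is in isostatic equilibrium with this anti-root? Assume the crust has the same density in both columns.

Replacing a thickness d of crust by seawater at the top must be balanced by replacing crust with mantle at the base: d (ρ_c − ρ_w) = a (ρ_m − ρ_c).
d = a (ρ_m − ρ_c)/(ρ_c − ρ_w) = 13.94 km × 0.56/1.77 = 4.41 km.

4.41 km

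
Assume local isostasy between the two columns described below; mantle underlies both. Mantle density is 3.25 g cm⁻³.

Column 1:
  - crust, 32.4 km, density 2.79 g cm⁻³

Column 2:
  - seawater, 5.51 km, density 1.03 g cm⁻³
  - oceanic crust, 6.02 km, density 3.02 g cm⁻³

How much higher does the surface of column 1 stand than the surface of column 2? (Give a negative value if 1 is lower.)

For any compensation level in the mantle, the mantle terms cancel and isostasy reduces to e = (Σt_1 − Σt_2) − (Σ(ρt)_1 − Σ(ρt)_2) / ρ_m.
Σt_1 = 32.4 km; Σt_2 = 11.53 km; Σ(ρt)_1 = 90.396; Σ(ρt)_2 = 23.8557 (in km·g cm⁻³).
e = (32.4 − 11.53) − (90.396 − 23.8557) / 3.25 = 0.396 km.

0.396 km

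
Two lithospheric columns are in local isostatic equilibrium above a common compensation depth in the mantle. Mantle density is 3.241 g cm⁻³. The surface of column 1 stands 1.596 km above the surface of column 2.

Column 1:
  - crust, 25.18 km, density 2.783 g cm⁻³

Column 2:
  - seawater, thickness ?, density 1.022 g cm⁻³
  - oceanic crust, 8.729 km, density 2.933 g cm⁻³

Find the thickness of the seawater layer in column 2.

1.65 km

Take the compensation level at the base of the deeper column (depth z_c below the surface of column 1) and equate Σ ρ_i t_i down to z_c; mantle fills any gap and the z_c terms cancel.
Column 1: 25.18×2.783 + (z_c − 25.18)×3.241
Column 2: 1.596×0 + x×1.022 + 8.729×2.933 + (z_c − 1.596 − 8.729 − x)×3.241
The z_c×3.241 term appears on both sides and cancels. Collect the known terms of each column as K = Σ(ρt)_known − 3.241 × (depth of known layers): K_1 = 70.07594 − 3.241×25.18 = −11.53244; K_2 = 25.602157 − 3.241×(1.596 + 8.729) = −7.861168.
Balance: K_1 = K_2 − x×(3.241 − 1.022), so x = (K_2 − K_1)/(3.241 − 1.022) = 3.67127/2.219 = 1.65 km.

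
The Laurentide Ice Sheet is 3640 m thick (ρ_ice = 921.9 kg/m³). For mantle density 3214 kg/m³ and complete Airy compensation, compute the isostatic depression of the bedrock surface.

1040 m

In Airy isostatic equilibrium: the ice load ρ_ice t is balanced by mantle displaced below, ρ_m s.
s = t ρ_ice / ρ_m = 3640 m × 921.9/3214 = 1040 m.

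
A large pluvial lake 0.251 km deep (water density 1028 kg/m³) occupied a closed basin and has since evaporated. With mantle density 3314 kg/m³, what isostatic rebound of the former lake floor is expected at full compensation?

0.0779 km

u = d ρ_w/ρ_m = 0.251 km × 1028/3314 = 0.0779 km.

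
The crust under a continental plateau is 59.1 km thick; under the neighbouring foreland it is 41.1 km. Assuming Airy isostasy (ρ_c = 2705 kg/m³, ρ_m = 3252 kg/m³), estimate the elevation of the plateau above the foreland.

Excess crust Δ = 59.1 km − 41.1 km = 18 km, split between elevation h and root r with h + r = Δ.
Airy balance ρ_c h = (ρ_m − ρ_c) r gives r = h ρ_c/(ρ_m − ρ_c), so h (1 + ρ_c/(ρ_m − ρ_c)) = Δ, i.e. h = Δ (ρ_m − ρ_c)/ρ_m.
h = 18 km × 547/3252 = 3.03 km.

3.03 km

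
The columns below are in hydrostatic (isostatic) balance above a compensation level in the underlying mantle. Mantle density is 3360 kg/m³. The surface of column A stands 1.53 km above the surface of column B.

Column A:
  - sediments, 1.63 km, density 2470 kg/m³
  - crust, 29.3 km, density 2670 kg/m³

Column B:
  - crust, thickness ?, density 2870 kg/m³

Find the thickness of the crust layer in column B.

Take the compensation level at the base of the deeper column (depth z_c below the surface of column A) and equate Σ ρ_i t_i down to z_c; mantle fills any gap and the z_c terms cancel.
Column A: 1.63×2470 + 29.3×2670 + (z_c − 30.93)×3360
Column B: 1.53×0 + x×2870 + (z_c − 1.53 − 0 − x)×3360
The z_c×3360 term appears on both sides and cancels. Collect the known terms of each column as K = Σ(ρt)_known − 3360 × (depth of known layers): K_A = 82257.1 − 3360×30.93 = −21667.7; K_B = 0 − 3360×(1.53 + 0) = −5140.8.
Balance: K_A = K_B − x×(3360 − 2870), so x = (K_B − K_A)/(3360 − 2870) = 16526.9/490 = 33.7 km.

33.7 km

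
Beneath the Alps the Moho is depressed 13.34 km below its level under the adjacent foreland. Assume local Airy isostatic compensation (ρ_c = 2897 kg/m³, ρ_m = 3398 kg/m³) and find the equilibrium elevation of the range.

For local isostatic compensation: ρ_c h = (ρ_m − ρ_c) r.
h = r (ρ_m − ρ_c) / ρ_c = 13.34 km × (3398 − 2897) / 2897 = 2.31 km.

2.31 km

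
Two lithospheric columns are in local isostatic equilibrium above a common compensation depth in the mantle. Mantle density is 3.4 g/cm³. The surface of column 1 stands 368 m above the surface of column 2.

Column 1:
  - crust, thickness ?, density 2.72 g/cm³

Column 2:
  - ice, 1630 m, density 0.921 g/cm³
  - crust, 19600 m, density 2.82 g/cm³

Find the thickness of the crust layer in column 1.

24500 m

Take the compensation level at the base of the deeper column (depth z_c below the surface of column 1) and equate Σ ρ_i t_i down to z_c; mantle fills any gap and the z_c terms cancel.
Column 1: x×2.72 + (z_c − 0 − x)×3.4
Column 2: 368×0 + 1630×0.921 + 19600×2.82 + (z_c − 368 − 21230)×3.4
The z_c×3.4 term appears on both sides and cancels. Collect the known terms of each column as K = Σ(ρt)_known − 3.4 × (depth of known layers): K_1 = 0 − 3.4×0 = 0; K_2 = 56773.23 − 3.4×(368 + 21230) = −16659.97.
Balance: K_1 − x×(3.4 − 2.72) = K_2, so x = (K_1 − K_2)/(3.4 − 2.72) = 16660/0.68 = 24500 m.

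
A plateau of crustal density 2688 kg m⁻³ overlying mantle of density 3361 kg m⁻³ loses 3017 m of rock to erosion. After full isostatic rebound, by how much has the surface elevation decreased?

Rebound u = e ρ_c/ρ_m = 3017 m × 2688/3361 = 2413 m.
Net surface drop = e − u = 3017 m − 2413 m = e (ρ_m − ρ_c)/ρ_m = 604 m.

604 m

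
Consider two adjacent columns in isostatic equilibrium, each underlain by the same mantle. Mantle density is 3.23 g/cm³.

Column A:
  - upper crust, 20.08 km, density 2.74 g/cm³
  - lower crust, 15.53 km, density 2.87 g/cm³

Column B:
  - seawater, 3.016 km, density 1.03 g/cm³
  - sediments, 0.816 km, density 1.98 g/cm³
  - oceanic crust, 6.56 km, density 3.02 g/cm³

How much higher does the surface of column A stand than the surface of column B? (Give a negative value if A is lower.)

For any compensation level in the mantle, the mantle terms cancel and isostasy reduces to e = (Σt_A − Σt_B) − (Σ(ρt)_A − Σ(ρt)_B) / ρ_m.
Σt_A = 35.61 km; Σt_B = 10.392 km; Σ(ρt)_A = 99.5903; Σ(ρt)_B = 24.53336 (in km·g/cm³).
e = (35.61 − 10.392) − (99.5903 − 24.53336) / 3.23 = 1.98 km.

1.98 km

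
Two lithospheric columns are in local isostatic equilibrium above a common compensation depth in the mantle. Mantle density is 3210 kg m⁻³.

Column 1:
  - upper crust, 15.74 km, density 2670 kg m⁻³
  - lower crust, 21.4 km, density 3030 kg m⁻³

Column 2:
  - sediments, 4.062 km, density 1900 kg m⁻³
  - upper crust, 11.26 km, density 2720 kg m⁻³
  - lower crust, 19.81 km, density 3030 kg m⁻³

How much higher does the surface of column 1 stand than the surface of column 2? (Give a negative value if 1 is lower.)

−0.64 km

For any compensation level in the mantle, the mantle terms cancel and isostasy reduces to e = (Σt_1 − Σt_2) − (Σ(ρt)_1 − Σ(ρt)_2) / ρ_m.
Σt_1 = 37.14 km; Σt_2 = 35.132 km; Σ(ρt)_1 = 106867.8; Σ(ρt)_2 = 98369.3 (in km·kg m⁻³).
e = (37.14 − 35.132) − (106867.8 − 98369.3) / 3210 = −0.64 km.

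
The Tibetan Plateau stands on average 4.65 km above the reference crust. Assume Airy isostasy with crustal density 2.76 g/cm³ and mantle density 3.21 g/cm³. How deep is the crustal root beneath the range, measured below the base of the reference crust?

Balancing pressure at the compensation depth: the weight of the topography is balanced by the buoyancy of the root, ρ_c h = (ρ_m − ρ_c) r.
r = h · ρ_c / (ρ_m − ρ_c) = 4.65 km × 2.76 / (3.21 − 2.76) = 28.5 km.

28.5 km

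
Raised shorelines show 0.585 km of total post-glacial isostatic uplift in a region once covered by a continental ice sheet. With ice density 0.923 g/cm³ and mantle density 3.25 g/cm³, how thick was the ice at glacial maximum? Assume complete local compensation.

2.06 km

u = t ρ_ice/ρ_m → t = u ρ_m/ρ_ice = 0.585 km × 3.25/0.923 = 2.06 km.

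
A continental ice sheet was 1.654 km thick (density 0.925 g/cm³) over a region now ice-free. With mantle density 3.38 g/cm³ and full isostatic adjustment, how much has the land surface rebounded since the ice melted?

0.453 km

Removing the load lets mantle flow back in; uplift u satisfies ρ_ice t = ρ_m u.
u = t ρ_ice/ρ_m = 1.654 km × 0.925/3.38 = 0.453 km.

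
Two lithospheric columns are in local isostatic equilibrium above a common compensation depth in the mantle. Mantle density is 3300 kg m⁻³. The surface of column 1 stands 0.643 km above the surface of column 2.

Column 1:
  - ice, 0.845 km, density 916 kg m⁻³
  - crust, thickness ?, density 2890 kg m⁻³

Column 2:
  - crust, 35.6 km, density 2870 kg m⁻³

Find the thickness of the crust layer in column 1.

37.6 km

Take the compensation level at the base of the deeper column (depth z_c below the surface of column 1) and equate Σ ρ_i t_i down to z_c; mantle fills any gap and the z_c terms cancel.
Column 1: 0.845×916 + x×2890 + (z_c − 0.845 − x)×3300
Column 2: 0.643×0 + 35.6×2870 + (z_c − 0.643 − 35.6)×3300
The z_c×3300 term appears on both sides and cancels. Collect the known terms of each column as K = Σ(ρt)_known − 3300 × (depth of known layers): K_1 = 774.02 − 3300×0.845 = −2014.48; K_2 = 102172 − 3300×(0.643 + 35.6) = −17429.9.
Balance: K_1 − x×(3300 − 2890) = K_2, so x = (K_1 − K_2)/(3300 − 2890) = 15415.4/410 = 37.6 km.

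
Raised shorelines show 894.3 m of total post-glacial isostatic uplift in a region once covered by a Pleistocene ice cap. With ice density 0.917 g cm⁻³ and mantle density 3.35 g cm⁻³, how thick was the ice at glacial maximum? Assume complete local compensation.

3270 m

u = t ρ_ice/ρ_m → t = u ρ_m/ρ_ice = 894.3 m × 3.35/0.917 = 3270 m.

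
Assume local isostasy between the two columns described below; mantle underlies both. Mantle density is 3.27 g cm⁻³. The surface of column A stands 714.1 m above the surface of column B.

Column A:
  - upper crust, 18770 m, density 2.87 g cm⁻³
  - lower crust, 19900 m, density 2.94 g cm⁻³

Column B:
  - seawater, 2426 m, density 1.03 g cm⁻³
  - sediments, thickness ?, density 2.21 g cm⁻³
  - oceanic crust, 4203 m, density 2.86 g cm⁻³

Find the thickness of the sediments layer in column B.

Take the compensation level at the base of the deeper column (depth z_c below the surface of column A) and equate Σ ρ_i t_i down to z_c; mantle fills any gap and the z_c terms cancel.
Column A: 18770×2.87 + 19900×2.94 + (z_c − 38670)×3.27
Column B: 714.1×0 + 2426×1.03 + x×2.21 + 4203×2.86 + (z_c − 714.1 − 6629 − x)×3.27
The z_c×3.27 term appears on both sides and cancels. Collect the known terms of each column as K = Σ(ρt)_known − 3.27 × (depth of known layers): K_A = 112375.9 − 3.27×38670 = −14075; K_B = 14519.36 − 3.27×(714.1 + 6629) = −9492.577.
Balance: K_A = K_B − x×(3.27 − 2.21), so x = (K_B − K_A)/(3.27 − 2.21) = 4582.42/1.06 = 4320 m.

4320 m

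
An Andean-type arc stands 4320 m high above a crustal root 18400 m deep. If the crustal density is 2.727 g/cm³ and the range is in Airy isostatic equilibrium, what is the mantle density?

3.37 g/cm³

Airy balance: ρ_c h = (ρ_m − ρ_c) r → ρ_m = ρ_c (1 + h/r).
ρ_m = 2.727 × (1 + 4320 m/18400 m) = 3.37 g/cm³.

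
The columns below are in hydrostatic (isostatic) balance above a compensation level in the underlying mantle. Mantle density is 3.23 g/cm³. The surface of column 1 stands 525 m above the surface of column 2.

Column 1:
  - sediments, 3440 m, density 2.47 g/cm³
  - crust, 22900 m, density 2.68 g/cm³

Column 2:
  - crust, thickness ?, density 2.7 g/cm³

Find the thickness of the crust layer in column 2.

Take the compensation level at the base of the deeper column (depth z_c below the surface of column 1) and equate Σ ρ_i t_i down to z_c; mantle fills any gap and the z_c terms cancel.
Column 1: 3440×2.47 + 22900×2.68 + (z_c − 26340)×3.23
Column 2: 525×0 + x×2.7 + (z_c − 525 − 0 − x)×3.23
The z_c×3.23 term appears on both sides and cancels. Collect the known terms of each column as K = Σ(ρt)_known − 3.23 × (depth of known layers): K_1 = 69868.8 − 3.23×26340 = −15209.4; K_2 = 0 − 3.23×(525 + 0) = −1695.75.
Balance: K_1 = K_2 − x×(3.23 − 2.7), so x = (K_2 − K_1)/(3.23 − 2.7) = 13513.6/0.53 = 25500 m.

25500 m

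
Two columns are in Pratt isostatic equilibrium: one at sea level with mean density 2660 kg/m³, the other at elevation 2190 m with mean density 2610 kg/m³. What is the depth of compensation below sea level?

114000 m

ρ_ref D = ρ (D + h) → D (ρ_ref − ρ) = ρ h.
D = ρ h/(ρ_ref − ρ) = 2610 × 2190 m/(2660 − 2610) = 114000 m.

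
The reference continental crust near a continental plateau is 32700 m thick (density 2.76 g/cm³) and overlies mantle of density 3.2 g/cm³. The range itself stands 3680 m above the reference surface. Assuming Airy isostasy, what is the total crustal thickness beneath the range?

Root depth r = h ρ_c / (ρ_m − ρ_c) = 3680 m × 2.76 / 0.44 = 23080 m.
Total thickness = T + h + r = 32700 m + 3680 m + 23080 m = 59500 m.

59500 m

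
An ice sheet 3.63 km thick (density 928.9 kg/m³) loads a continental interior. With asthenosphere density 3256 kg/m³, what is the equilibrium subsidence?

1.04 km

By Archimedes' principle applied to the lithosphere: the ice load ρ_ice t is balanced by mantle displaced below, ρ_m s.
s = t ρ_ice / ρ_m = 3.63 km × 928.9/3256 = 1.04 km.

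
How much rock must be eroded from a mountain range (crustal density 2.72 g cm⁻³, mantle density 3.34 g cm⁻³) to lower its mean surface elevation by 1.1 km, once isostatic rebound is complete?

Net drop Δ = e − u = e − e ρ_c/ρ_m = e (ρ_m − ρ_c)/ρ_m.
e = Δ ρ_m/(ρ_m − ρ_c) = 1.1 km × 3.34/0.62 = 5.93 km.

5.93 km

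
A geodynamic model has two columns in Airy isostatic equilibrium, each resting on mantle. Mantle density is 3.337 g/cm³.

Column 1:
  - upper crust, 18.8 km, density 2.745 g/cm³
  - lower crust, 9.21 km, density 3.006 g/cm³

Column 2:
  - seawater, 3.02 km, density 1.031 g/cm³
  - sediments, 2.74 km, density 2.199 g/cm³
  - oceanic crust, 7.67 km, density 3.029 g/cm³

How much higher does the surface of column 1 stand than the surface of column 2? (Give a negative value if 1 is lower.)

For any compensation level in the mantle, the mantle terms cancel and isostasy reduces to e = (Σt_1 − Σt_2) − (Σ(ρt)_1 − Σ(ρt)_2) / ρ_m.
Σt_1 = 28.01 km; Σt_2 = 13.43 km; Σ(ρt)_1 = 79.29126; Σ(ρt)_2 = 32.37131 (in km·g/cm³).
e = (28.01 − 13.43) − (79.29126 − 32.37131) / 3.337 = 0.519 km.

0.519 km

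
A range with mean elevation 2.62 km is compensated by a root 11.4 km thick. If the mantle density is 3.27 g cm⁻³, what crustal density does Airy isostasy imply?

ρ_c h = (ρ_m − ρ_c) r → ρ_c (h + r) = ρ_m r → ρ_c = ρ_m r / (h + r).
ρ_c = 3.27 × 11.4 km / (2.62 km + 11.4 km) = 2.66 g cm⁻³.

2.66 g cm⁻³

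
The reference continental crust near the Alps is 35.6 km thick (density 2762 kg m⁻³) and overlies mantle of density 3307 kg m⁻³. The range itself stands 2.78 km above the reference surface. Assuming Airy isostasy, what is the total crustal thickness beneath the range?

52.5 km

Root depth r = h ρ_c / (ρ_m − ρ_c) = 2.78 km × 2762 / 545 = 14.09 km.
Total thickness = T + h + r = 35.6 km + 2.78 km + 14.09 km = 52.5 km.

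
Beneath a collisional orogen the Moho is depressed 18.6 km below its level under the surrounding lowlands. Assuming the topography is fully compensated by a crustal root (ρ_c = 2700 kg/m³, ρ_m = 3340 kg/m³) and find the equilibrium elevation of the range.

4.41 km

Equating mass per unit area of the two columns: ρ_c h = (ρ_m − ρ_c) r.
h = r (ρ_m − ρ_c) / ρ_c = 18.6 km × (3340 − 2700) / 2700 = 4.41 km.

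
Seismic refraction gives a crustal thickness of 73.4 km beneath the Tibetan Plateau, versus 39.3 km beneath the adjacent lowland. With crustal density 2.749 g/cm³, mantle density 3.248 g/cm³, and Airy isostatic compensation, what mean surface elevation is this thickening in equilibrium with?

Excess crust Δ = 73.4 km − 39.3 km = 34.1 km, split between elevation h and root r with h + r = Δ.
Airy balance ρ_c h = (ρ_m − ρ_c) r gives r = h ρ_c/(ρ_m − ρ_c), so h (1 + ρ_c/(ρ_m − ρ_c)) = Δ, i.e. h = Δ (ρ_m − ρ_c)/ρ_m.
h = 34.1 km × 0.499/3.248 = 5.24 km.

5.24 km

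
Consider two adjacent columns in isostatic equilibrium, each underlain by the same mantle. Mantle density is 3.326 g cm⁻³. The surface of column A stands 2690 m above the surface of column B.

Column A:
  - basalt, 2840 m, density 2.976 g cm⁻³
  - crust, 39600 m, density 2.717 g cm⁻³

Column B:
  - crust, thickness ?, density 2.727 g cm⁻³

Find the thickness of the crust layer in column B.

Take the compensation level at the base of the deeper column (depth z_c below the surface of column A) and equate Σ ρ_i t_i down to z_c; mantle fills any gap and the z_c terms cancel.
Column A: 2840×2.976 + 39600×2.717 + (z_c − 42440)×3.326
Column B: 2690×0 + x×2.727 + (z_c − 2690 − 0 − x)×3.326
The z_c×3.326 term appears on both sides and cancels. Collect the known terms of each column as K = Σ(ρt)_known − 3.326 × (depth of known layers): K_A = 116045.04 − 3.326×42440 = −25110.4; K_B = 0 − 3.326×(2690 + 0) = −8946.94.
Balance: K_A = K_B − x×(3.326 − 2.727), so x = (K_B − K_A)/(3.326 − 2.727) = 16163.5/0.599 = 27000 m.

27000 m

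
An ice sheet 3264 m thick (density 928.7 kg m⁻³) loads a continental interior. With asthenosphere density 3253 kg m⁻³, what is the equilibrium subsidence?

Equating mass per unit area of the two columns: the ice load ρ_ice t is balanced by mantle displaced below, ρ_m s.
s = t ρ_ice / ρ_m = 3264 m × 928.7/3253 = 932 m.

932 m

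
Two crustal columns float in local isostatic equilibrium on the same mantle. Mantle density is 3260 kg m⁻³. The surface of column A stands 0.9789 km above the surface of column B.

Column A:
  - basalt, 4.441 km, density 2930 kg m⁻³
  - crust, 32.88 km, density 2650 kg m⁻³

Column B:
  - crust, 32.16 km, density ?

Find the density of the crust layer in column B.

2690 kg m⁻³

Take the compensation level at the base of the deeper column (depth z_c below the surface of column A) and equate Σ ρ_i t_i down to z_c; mantle fills any gap and the z_c terms cancel.
Column A: 4.441×2930 + 32.88×2650 + (z_c − 37.321)×3260
Column B: 0.9789×0 + 32.16×ρ + (z_c − 0.9789 − 32.16)×3260
The z_c×3260 term appears on both sides and cancels. Collect the known terms of each column as K = Σ(ρt)_known − 3260 × (depth of known layers): K_A = 100144.13 − 3260×37.321 = −21522.33; K_B = 0 − 3260×(0.9789 + 32.16) = −108032.814.
Balance: K_A = K_B + 32.16×ρ, so ρ = (K_A − K_B)/32.16 = 86510.5/32.16 = 2690 kg m⁻³.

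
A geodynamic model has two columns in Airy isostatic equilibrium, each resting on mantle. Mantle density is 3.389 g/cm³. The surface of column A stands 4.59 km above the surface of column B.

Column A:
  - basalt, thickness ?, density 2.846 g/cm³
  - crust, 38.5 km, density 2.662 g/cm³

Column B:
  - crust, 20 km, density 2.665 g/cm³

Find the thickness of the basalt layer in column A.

Take the compensation level at the base of the deeper column (depth z_c below the surface of column A) and equate Σ ρ_i t_i down to z_c; mantle fills any gap and the z_c terms cancel.
Column A: x×2.846 + 38.5×2.662 + (z_c − 38.5 − x)×3.389
Column B: 4.59×0 + 20×2.665 + (z_c − 4.59 − 20)×3.389
The z_c×3.389 term appears on both sides and cancels. Collect the known terms of each column as K = Σ(ρt)_known − 3.389 × (depth of known layers): K_A = 102.487 − 3.389×38.5 = −27.9895; K_B = 53.3 − 3.389×(4.59 + 20) = −30.03551.
Balance: K_A − x×(3.389 − 2.846) = K_B, so x = (K_A − K_B)/(3.389 − 2.846) = 2.04601/0.543 = 3.77 km.

3.77 km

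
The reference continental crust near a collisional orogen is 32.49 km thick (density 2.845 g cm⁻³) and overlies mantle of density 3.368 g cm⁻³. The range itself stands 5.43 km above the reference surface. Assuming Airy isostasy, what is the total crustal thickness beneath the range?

Root depth r = h ρ_c / (ρ_m − ρ_c) = 5.43 km × 2.845 / 0.523 = 29.54 km.
Total thickness = T + h + r = 32.49 km + 5.43 km + 29.54 km = 67.5 km.

67.5 km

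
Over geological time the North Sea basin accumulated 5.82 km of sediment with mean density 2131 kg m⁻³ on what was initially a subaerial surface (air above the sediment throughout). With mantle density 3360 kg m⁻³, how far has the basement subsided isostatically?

Subaerial load: s = t ρ_sed / ρ_m = 5.82 km × 2131/3360 = 3.69 km.

3.69 km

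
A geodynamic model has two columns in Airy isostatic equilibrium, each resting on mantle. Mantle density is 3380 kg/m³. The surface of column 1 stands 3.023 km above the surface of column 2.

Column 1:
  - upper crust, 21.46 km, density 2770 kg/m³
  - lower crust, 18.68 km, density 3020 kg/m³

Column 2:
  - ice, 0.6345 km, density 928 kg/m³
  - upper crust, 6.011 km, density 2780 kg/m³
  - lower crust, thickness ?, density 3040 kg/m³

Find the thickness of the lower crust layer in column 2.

Take the compensation level at the base of the deeper column (depth z_c below the surface of column 1) and equate Σ ρ_i t_i down to z_c; mantle fills any gap and the z_c terms cancel.
Column 1: 21.46×2770 + 18.68×3020 + (z_c − 40.14)×3380
Column 2: 3.023×0 + 0.6345×928 + 6.011×2780 + x×3040 + (z_c − 3.023 − 6.6455 − x)×3380
The z_c×3380 term appears on both sides and cancels. Collect the known terms of each column as K = Σ(ρt)_known − 3380 × (depth of known layers): K_1 = 115857.8 − 3380×40.14 = −19815.4; K_2 = 17299.396 − 3380×(3.023 + 6.6455) = −15380.134.
Balance: K_1 = K_2 − x×(3380 − 3040), so x = (K_2 − K_1)/(3380 − 3040) = 4435.27/340 = 13 km.

13 km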